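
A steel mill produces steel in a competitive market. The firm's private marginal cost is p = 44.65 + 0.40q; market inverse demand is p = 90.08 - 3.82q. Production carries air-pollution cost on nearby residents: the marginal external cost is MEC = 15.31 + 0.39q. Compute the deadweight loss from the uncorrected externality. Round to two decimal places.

Market equilibrium (private): 44.65 + 0.40q = 90.08 - 3.82q → q_m = 10.7654.
Social marginal cost = private MC + MEC = 59.96 + 0.79q.
Set SMC = demand: 59.96 + 0.79q = 90.08 - 3.82q → q* = 6.5336.
The welfare-loss triangle has base |q_m − q*| and height MEC(q_m) (the vertical gap between SMC and demand is zero at q* and MEC at q_m).
DWL = ½ × 4.2318 × 19.5085 = 41.2780.

DWL = 41.28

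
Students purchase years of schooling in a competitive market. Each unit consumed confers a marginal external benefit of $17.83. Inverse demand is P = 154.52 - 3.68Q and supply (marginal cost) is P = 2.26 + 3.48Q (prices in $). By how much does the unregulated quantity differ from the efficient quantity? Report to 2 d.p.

Market equilibrium (private): 2.26 + 3.48Q = 154.52 - 3.68Q → Q_m = 21.2654.
Social marginal benefit = demand + MEB = 172.35 - 3.68Q.
Set SMB = MC: 172.35 - 3.68Q = 2.26 + 3.48Q → Q* = 23.7556.
Gap = |21.2654 − 23.7556| = 2.4902.

2.49 units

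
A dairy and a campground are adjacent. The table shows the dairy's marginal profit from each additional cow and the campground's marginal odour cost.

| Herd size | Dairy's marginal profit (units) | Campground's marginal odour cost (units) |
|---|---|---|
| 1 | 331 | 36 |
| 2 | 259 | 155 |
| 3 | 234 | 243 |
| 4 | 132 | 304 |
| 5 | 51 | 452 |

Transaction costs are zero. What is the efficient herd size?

Bargaining reaches the level where marginal profit last exceeds marginal odour cost.
That holds through level 2 (259 ≥ 155) but not at 3 (234 < 243).

2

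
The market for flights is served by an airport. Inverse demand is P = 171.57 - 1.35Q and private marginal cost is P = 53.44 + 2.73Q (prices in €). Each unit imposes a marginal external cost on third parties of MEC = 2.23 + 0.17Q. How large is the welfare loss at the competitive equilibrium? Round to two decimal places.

Market equilibrium (private): 53.44 + 2.73Q = 171.57 - 1.35Q → Q_m = 28.9534.
Social marginal cost = private MC + MEC = 55.67 + 2.90Q.
Set SMC = demand: 55.67 + 2.90Q = 171.57 - 1.35Q → Q* = 27.2706.
The loss is the area between SMC and demand from Q* to Q_m; with linear curves that's a triangle of height MEC(Q_m).
DWL = ½ × 1.6828 × 7.1521 = 6.0178.

DWL = €6.02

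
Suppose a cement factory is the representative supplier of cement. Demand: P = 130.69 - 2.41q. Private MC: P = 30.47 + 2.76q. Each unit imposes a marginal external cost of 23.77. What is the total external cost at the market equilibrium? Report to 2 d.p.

460.78

Market equilibrium (private): 30.47 + 2.76q = 130.69 - 2.41q → q_m = 19.3849.
Total external cost = MEC × q_m = 23.77 × 19.3849 = 460.7791.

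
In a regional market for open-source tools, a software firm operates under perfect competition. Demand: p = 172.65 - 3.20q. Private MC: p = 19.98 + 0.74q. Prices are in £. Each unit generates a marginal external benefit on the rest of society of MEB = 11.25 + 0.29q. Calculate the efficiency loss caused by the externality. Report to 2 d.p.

DWL = £69.27

Market equilibrium (private): 19.98 + 0.74q = 172.65 - 3.20q → q_m = 38.7487.
Social marginal cost = private MC − MEB = 8.73 + 0.45q.
Set SMC = demand: 8.73 + 0.45q = 172.65 - 3.20q → q* = 44.9096.
The welfare-loss triangle has base |q_m − q*| and height MEB(q_m) (the vertical gap between SMC and demand is zero at q* and MEB at q_m).
DWL = ½ × 6.1609 × 22.4871 = 69.2704.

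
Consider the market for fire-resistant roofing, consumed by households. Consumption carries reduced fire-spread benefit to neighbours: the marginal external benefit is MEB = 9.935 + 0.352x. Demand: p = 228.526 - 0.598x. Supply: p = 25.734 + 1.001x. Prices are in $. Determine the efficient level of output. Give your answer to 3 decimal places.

Social marginal benefit = demand + MEB = 238.461 - 0.246x.
Set SMB = MC: 238.461 - 0.246x = 25.734 + 1.001x → x* = 170.5910.

x* = 170.591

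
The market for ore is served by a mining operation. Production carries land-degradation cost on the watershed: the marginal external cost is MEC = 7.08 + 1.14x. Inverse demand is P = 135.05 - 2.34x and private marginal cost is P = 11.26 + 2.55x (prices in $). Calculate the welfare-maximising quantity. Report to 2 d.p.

Social marginal cost = private MC + MEC = 18.34 + 3.69x.
Set SMC = demand: 18.34 + 3.69x = 135.05 - 2.34x → x* = 19.3549.

x* = 19.35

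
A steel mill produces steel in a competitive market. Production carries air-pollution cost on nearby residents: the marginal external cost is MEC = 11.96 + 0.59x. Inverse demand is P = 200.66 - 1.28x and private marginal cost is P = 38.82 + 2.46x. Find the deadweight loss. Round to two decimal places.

DWL = 162.31

Market equilibrium (private): 38.82 + 2.46x = 200.66 - 1.28x → x_m = 43.2727.
Social marginal cost = private MC + MEC = 50.78 + 3.05x.
Set SMC = demand: 50.78 + 3.05x = 200.66 - 1.28x → x* = 34.6143.
The loss is the area between SMC and demand from x* to x_m; with linear curves that's a triangle of height MEC(x_m).
DWL = ½ × 8.6584 × 37.4909 = 162.3056.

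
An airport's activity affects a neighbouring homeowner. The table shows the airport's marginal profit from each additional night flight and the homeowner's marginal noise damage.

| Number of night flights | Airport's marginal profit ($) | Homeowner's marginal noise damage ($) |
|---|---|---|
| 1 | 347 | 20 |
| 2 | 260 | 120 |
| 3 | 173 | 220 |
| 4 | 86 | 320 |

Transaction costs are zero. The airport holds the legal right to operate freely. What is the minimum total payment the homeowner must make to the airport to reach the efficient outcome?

$259

Left alone the airport would choose level 4 (marginal profit stays positive).
Efficient level: k* = 2 (marginal profit ≥ marginal noise damage through 2).
The homeowner must at least cover the airport's forgone profit from cutting 4→2: 173 + 86 = 259.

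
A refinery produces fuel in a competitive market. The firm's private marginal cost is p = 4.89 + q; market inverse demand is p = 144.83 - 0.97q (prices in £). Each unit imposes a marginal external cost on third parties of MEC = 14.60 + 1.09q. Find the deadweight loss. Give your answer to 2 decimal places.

Market equilibrium (private): 4.89 + q = 144.83 - 0.97q → q_m = 71.0355.
Social marginal cost = private MC + MEC = 19.49 + 2.09q.
Set SMC = demand: 19.49 + 2.09q = 144.83 - 0.97q → q* = 40.9608.
The welfare-loss triangle has base |q_m − q*| and height MEC(q_m) (the vertical gap between SMC and demand is zero at q* and MEC at q_m).
DWL = ½ × 30.0747 × 92.0287 = 1383.8678.

DWL = £1383.87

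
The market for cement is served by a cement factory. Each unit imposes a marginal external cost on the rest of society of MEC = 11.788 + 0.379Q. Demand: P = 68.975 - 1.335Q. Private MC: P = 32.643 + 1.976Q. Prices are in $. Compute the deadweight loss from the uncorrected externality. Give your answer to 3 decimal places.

Market equilibrium (private): 32.643 + 1.976Q = 68.975 - 1.335Q → Q_m = 10.9731.
Social marginal cost = private MC + MEC = 44.431 + 2.355Q.
Set SMC = demand: 44.431 + 2.355Q = 68.975 - 1.335Q → Q* = 6.6515.
Height of the DWL triangle at Q_m is SMC(Q_m) − demand(Q_m) = MEC(Q_m) = 15.9468.
DWL = ½ × 4.3216 × 15.9468 = 34.4578.

DWL = $34.458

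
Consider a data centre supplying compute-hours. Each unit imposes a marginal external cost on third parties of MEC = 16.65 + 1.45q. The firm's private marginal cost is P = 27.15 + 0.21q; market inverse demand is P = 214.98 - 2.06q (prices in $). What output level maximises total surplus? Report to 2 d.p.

q* = 46.02

Social marginal cost = private MC + MEC = 43.80 + 1.66q.
Set SMC = demand: 43.80 + 1.66q = 214.98 - 2.06q → q* = 46.0161.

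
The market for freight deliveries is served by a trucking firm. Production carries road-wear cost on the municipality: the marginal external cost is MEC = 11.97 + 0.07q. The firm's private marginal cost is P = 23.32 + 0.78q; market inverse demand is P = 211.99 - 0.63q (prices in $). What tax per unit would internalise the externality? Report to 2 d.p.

Social marginal cost = private MC + MEC = 35.29 + 0.85q.
Set SMC = demand: 35.29 + 0.85q = 211.99 - 0.63q → q* = 119.3919.
The Pigouvian tax equals MEC at q*: 11.97 + 0.07×119.3919 = 20.3274.

tax = $20.33 per unit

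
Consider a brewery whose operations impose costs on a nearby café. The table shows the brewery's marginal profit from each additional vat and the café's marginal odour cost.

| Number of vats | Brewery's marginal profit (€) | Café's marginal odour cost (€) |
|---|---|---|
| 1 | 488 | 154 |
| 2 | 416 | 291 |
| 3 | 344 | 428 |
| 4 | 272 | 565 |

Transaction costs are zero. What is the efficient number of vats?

2

Bargaining reaches the level where marginal profit last exceeds marginal odour cost.
That holds through level 2 (416 ≥ 291) but not at 3 (344 < 428).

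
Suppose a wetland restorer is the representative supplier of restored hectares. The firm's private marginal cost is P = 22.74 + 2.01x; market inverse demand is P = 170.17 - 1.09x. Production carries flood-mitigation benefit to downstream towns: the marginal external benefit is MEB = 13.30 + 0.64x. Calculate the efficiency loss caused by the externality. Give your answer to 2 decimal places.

DWL = 388.81

Market equilibrium (private): 22.74 + 2.01x = 170.17 - 1.09x → x_m = 47.5581.
Social marginal cost = private MC − MEB = 9.44 + 1.37x.
Set SMC = demand: 9.44 + 1.37x = 170.17 - 1.09x → x* = 65.3374.
Height of the DWL triangle at x_m is demand(x_m) − SMC(x_m) = MEB(x_m) = 43.7372.
DWL = ½ × 17.7793 × 43.7372 = 388.8084.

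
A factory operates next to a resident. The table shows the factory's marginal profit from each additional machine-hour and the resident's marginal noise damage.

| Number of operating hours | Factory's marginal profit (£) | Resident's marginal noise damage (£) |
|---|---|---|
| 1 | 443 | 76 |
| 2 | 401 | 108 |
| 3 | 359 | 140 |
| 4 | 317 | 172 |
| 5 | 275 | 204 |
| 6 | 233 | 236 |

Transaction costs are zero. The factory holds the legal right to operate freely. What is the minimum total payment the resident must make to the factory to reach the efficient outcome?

£233

Left alone the factory would choose level 6 (marginal profit stays positive).
Efficient level: k* = 5 (marginal profit ≥ marginal noise damage through 5).
The resident must at least cover the factory's forgone profit from cutting 6→5: 233 = 233.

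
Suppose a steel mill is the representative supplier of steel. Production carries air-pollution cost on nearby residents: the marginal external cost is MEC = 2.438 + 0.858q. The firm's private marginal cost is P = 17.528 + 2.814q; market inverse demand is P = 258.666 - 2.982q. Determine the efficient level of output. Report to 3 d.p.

q* = 35.873

Social marginal cost = private MC + MEC = 19.966 + 3.672q.
Set SMC = demand: 19.966 + 3.672q = 258.666 - 2.982q → q* = 35.8732.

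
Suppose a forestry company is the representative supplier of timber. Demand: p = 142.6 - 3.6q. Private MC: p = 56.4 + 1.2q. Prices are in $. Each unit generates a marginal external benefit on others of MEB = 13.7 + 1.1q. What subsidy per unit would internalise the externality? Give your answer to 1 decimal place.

subsidy = $43.4 per unit

Social marginal cost = private MC − MEB = 42.7 + 0.1q.
Set SMC = demand: 42.7 + 0.1q = 142.6 - 3.6q → q* = 27.0000.
The Pigouvian subsidy equals MEB at q*: 13.7 + 1.1×27.0000 = 43.4000.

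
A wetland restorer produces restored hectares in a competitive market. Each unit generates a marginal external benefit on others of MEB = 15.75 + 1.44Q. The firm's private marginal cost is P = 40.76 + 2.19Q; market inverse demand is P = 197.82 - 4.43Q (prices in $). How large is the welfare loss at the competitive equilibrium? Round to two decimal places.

Market equilibrium (private): 40.76 + 2.19Q = 197.82 - 4.43Q → Q_m = 23.7251.
Social marginal cost = private MC − MEB = 25.01 + 0.75Q.
Set SMC = demand: 25.01 + 0.75Q = 197.82 - 4.43Q → Q* = 33.3610.
The loss is the area between SMC and demand from Q* to Q_m; with linear curves that's a triangle of height MEB(Q_m).
DWL = ½ × 9.6359 × 49.9141 = 240.4836.

DWL = $240.48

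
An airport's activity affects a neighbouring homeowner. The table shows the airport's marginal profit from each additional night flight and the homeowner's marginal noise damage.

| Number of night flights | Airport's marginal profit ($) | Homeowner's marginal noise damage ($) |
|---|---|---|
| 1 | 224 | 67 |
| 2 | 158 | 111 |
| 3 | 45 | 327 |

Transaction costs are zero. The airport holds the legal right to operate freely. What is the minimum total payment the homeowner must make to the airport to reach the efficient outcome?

Left alone the airport would choose level 3 (marginal profit stays positive).
Efficient level: k* = 2 (marginal profit ≥ marginal noise damage through 2).
The homeowner must at least cover the airport's forgone profit from cutting 3→2: 45 = 45.

$45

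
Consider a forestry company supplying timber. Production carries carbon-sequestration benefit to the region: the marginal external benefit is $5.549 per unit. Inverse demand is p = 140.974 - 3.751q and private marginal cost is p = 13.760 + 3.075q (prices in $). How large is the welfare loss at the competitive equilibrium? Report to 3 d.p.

Market equilibrium (private): 13.760 + 3.075q = 140.974 - 3.751q → q_m = 18.6367.
Social marginal cost = private MC − MEB = 8.211 + 3.075q.
Set SMC = demand: 8.211 + 3.075q = 140.974 - 3.751q → q* = 19.4496.
The welfare-loss triangle has base |q_m − q*| and height MEB(q_m) (the vertical gap between SMC and demand is zero at q* and MEB at q_m).
DWL = ½ × 0.8129 × 5.5490 = 2.2554.

DWL = $2.255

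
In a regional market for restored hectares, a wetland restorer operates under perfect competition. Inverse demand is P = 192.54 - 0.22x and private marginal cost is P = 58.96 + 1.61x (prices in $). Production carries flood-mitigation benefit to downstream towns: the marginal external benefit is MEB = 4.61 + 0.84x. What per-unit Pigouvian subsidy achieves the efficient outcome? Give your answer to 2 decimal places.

subsidy = $121.86 per unit

Social marginal cost = private MC − MEB = 54.35 + 0.77x.
Set SMC = demand: 54.35 + 0.77x = 192.54 - 0.22x → x* = 139.5859.
The Pigouvian subsidy equals MEB at x*: 4.61 + 0.84×139.5859 = 121.8622.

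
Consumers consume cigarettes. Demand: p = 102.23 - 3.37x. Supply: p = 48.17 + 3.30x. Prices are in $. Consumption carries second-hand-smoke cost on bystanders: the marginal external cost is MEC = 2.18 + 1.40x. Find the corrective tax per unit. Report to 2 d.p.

Social marginal benefit = demand − MEC = 100.05 - 4.77x.
Set SMB = MC: 100.05 - 4.77x = 48.17 + 3.30x → x* = 6.4287.
The Pigouvian tax equals MEC at x*: 2.18 + 1.40×6.4287 = 11.1802.

tax = $11.18 per unit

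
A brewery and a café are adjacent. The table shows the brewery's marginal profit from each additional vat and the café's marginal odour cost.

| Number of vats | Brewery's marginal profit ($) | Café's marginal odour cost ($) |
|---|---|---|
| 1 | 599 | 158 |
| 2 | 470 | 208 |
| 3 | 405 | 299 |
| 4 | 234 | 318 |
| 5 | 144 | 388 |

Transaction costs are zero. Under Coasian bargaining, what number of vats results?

3

Bargaining reaches the level where marginal profit last exceeds marginal odour cost.
That holds through level 3 (405 ≥ 299) but not at 4 (234 < 318).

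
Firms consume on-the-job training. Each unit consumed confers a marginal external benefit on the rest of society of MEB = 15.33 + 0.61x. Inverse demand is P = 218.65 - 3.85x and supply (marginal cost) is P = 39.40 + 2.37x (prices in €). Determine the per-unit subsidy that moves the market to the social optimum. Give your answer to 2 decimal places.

subsidy = €36.49 per unit

Social marginal benefit = demand + MEB = 233.98 - 3.24x.
Set SMB = MC: 233.98 - 3.24x = 39.40 + 2.37x → x* = 34.6845.
The Pigouvian subsidy equals MEB at x*: 15.33 + 0.61×34.6845 = 36.4875.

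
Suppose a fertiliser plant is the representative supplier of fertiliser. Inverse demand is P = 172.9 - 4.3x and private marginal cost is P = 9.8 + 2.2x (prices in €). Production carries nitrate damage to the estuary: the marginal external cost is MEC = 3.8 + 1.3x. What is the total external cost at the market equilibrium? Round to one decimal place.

Market equilibrium (private): 9.8 + 2.2x = 172.9 - 4.3x → x_m = 25.0923.
Total external cost = ∫₀^{x_m} (3.8 + 1.3x) dx = 3.8×25.0923 + ½×1.3×25.0923² = 504.6060.

€504.6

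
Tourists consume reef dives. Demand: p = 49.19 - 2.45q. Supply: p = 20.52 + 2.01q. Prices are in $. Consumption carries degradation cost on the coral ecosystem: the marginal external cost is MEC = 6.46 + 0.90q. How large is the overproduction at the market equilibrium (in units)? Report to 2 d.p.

Market equilibrium (private): 20.52 + 2.01q = 49.19 - 2.45q → q_m = 6.4283.
Social marginal benefit = demand − MEC = 42.73 - 3.35q.
Set SMB = MC: 42.73 - 3.35q = 20.52 + 2.01q → q* = 4.1437.
Gap = |6.4283 − 4.1437| = 2.2846.

2.28 units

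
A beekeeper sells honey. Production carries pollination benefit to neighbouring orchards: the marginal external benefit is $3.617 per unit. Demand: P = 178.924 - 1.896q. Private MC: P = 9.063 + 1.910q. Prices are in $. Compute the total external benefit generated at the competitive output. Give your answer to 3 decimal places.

Market equilibrium (private): 9.063 + 1.910q = 178.924 - 1.896q → q_m = 44.6298.
Total external benefit = MEB × q_m = 3.617 × 44.6298 = 161.4260.

$161.426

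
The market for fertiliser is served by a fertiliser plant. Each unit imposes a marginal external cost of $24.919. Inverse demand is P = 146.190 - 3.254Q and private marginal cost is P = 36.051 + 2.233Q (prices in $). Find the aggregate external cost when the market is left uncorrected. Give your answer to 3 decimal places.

$500.192

Market equilibrium (private): 36.051 + 2.233Q = 146.190 - 3.254Q → Q_m = 20.0727.
Total external cost = MEC × Q_m = 24.919 × 20.0727 = 500.1916.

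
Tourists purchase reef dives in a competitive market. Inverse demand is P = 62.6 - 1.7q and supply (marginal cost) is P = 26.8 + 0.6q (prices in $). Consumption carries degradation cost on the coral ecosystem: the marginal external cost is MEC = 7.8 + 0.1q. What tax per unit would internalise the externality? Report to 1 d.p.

tax = $9.0 per unit

Social marginal benefit = demand − MEC = 54.8 - 1.8q.
Set SMB = MC: 54.8 - 1.8q = 26.8 + 0.6q → q* = 11.6667.
The Pigouvian tax equals MEC at q*: 7.8 + 0.1×11.6667 = 8.9667.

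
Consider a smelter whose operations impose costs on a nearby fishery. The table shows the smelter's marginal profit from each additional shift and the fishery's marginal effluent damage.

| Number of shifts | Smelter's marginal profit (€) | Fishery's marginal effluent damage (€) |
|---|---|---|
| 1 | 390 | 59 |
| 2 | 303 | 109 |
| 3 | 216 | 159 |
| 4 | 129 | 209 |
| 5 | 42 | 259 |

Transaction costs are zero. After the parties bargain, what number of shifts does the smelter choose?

Bargaining reaches the level where marginal profit last exceeds marginal effluent damage.
That holds through level 3 (216 ≥ 159) but not at 4 (129 < 209).

3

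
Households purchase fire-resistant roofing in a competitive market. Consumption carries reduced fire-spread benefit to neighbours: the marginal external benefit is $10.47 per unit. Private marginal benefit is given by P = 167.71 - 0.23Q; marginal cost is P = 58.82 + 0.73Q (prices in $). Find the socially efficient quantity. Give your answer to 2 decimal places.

Q* = 124.33

Social marginal benefit = demand + MEB = 178.18 - 0.23Q.
Set SMB = MC: 178.18 - 0.23Q = 58.82 + 0.73Q → Q* = 124.3333.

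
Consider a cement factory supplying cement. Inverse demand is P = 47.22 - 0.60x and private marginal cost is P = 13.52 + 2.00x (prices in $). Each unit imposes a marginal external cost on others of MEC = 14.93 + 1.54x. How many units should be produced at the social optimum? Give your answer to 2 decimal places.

Social marginal cost = private MC + MEC = 28.45 + 3.54x.
Set SMC = demand: 28.45 + 3.54x = 47.22 - 0.60x → x* = 4.5338.

x* = 4.53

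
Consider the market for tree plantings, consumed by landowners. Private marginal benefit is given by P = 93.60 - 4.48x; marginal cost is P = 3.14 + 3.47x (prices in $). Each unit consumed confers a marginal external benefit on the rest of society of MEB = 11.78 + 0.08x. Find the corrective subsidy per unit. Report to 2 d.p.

subsidy = $12.82 per unit

Social marginal benefit = demand + MEB = 105.38 - 4.40x.
Set SMB = MC: 105.38 - 4.40x = 3.14 + 3.47x → x* = 12.9911.
The Pigouvian subsidy equals MEB at x*: 11.78 + 0.08×12.9911 = 12.8193.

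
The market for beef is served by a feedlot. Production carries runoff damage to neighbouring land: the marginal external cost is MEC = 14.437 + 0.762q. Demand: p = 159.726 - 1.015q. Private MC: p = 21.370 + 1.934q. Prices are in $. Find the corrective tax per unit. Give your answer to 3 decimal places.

tax = $39.882 per unit

Social marginal cost = private MC + MEC = 35.807 + 2.696q.
Set SMC = demand: 35.807 + 2.696q = 159.726 - 1.015q → q* = 33.3923.
The Pigouvian tax equals MEC at q*: 14.437 + 0.762×33.3923 = 39.8819.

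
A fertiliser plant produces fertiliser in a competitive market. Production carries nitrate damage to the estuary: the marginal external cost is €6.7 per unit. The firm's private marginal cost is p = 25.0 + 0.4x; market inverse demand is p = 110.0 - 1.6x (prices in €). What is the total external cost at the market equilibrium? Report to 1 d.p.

Market equilibrium (private): 25.0 + 0.4x = 110.0 - 1.6x → x_m = 42.5000.
Total external cost = MEC × x_m = 6.7 × 42.5000 = 284.7500.

€284.8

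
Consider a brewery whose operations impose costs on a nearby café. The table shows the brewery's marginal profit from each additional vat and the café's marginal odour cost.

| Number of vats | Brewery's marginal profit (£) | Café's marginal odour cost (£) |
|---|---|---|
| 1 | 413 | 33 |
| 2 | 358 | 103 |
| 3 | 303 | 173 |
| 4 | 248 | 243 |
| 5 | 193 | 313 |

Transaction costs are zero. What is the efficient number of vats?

Bargaining reaches the level where marginal profit last exceeds marginal odour cost.
That holds through level 4 (248 ≥ 243) but not at 5 (193 < 313).

4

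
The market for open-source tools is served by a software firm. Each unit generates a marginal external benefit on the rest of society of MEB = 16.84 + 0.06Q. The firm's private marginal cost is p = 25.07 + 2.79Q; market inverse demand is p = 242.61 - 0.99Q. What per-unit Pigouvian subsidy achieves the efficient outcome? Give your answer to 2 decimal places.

Social marginal cost = private MC − MEB = 8.23 + 2.73Q.
Set SMC = demand: 8.23 + 2.73Q = 242.61 - 0.99Q → Q* = 63.0054.
The Pigouvian subsidy equals MEB at Q*: 16.84 + 0.06×63.0054 = 20.6203.

subsidy = 20.62 per unit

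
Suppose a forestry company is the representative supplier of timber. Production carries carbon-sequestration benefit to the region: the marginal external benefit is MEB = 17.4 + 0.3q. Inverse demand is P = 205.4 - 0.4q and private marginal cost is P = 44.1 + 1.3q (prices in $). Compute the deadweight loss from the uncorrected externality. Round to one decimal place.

Market equilibrium (private): 44.1 + 1.3q = 205.4 - 0.4q → q_m = 94.8824.
Social marginal cost = private MC − MEB = 26.7 + q.
Set SMC = demand: 26.7 + q = 205.4 - 0.4q → q* = 127.6429.
The welfare-loss triangle has base |q_m − q*| and height MEB(q_m) (the vertical gap between SMC and demand is zero at q* and MEB at q_m).
DWL = ½ × 32.7605 × 45.8647 = 751.2753.

DWL = $751.3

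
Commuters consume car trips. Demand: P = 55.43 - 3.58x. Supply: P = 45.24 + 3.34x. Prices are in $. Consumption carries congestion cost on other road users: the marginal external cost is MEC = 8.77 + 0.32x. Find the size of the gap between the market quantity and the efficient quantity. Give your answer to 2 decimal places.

Market equilibrium (private): 45.24 + 3.34x = 55.43 - 3.58x → x_m = 1.4725.
Social marginal benefit = demand − MEC = 46.66 - 3.90x.
Set SMB = MC: 46.66 - 3.90x = 45.24 + 3.34x → x* = 0.1961.
Gap = |1.4725 − 0.1961| = 1.2764.

1.28 units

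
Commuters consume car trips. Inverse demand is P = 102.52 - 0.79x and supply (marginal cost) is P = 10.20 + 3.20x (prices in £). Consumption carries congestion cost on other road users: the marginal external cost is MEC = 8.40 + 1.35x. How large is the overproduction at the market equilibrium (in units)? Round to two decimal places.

7.42 units

Market equilibrium (private): 10.20 + 3.20x = 102.52 - 0.79x → x_m = 23.1378.
Social marginal benefit = demand − MEC = 94.12 - 2.14x.
Set SMB = MC: 94.12 - 2.14x = 10.20 + 3.20x → x* = 15.7154.
Gap = |23.1378 − 15.7154| = 7.4224.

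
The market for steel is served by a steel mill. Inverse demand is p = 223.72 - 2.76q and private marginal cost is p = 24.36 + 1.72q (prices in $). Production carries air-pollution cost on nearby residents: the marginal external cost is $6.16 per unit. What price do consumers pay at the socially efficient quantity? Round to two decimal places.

P = $104.70

Social marginal cost = private MC + MEC = 30.52 + 1.72q.
Set SMC = demand: 30.52 + 1.72q = 223.72 - 2.76q → q* = 43.1250.
Consumer price on the demand curve at q*: 223.72 − 2.76×43.1250 = 104.6950.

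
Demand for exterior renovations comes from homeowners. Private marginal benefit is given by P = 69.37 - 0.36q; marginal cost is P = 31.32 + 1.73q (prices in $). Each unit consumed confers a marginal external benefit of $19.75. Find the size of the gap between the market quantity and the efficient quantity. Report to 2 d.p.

9.45 units

Market equilibrium (private): 31.32 + 1.73q = 69.37 - 0.36q → q_m = 18.2057.
Social marginal benefit = demand + MEB = 89.12 - 0.36q.
Set SMB = MC: 89.12 - 0.36q = 31.32 + 1.73q → q* = 27.6555.
Gap = |18.2057 − 27.6555| = 9.4498.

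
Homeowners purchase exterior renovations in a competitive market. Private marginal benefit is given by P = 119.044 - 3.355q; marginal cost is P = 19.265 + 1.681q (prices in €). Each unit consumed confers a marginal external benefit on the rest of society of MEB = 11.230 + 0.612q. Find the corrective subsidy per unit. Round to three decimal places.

Social marginal benefit = demand + MEB = 130.274 - 2.743q.
Set SMB = MC: 130.274 - 2.743q = 19.265 + 1.681q → q* = 25.0925.
The Pigouvian subsidy equals MEB at q*: 11.230 + 0.612×25.0925 = 26.5866.

subsidy = €26.587 per unit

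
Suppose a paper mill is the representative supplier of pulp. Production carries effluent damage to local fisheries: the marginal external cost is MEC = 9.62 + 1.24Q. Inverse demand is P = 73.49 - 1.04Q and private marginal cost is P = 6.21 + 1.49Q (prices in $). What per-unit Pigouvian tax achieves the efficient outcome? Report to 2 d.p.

Social marginal cost = private MC + MEC = 15.83 + 2.73Q.
Set SMC = demand: 15.83 + 2.73Q = 73.49 - 1.04Q → Q* = 15.2944.
The Pigouvian tax equals MEC at Q*: 9.62 + 1.24×15.2944 = 28.5851.

tax = $28.59 per unit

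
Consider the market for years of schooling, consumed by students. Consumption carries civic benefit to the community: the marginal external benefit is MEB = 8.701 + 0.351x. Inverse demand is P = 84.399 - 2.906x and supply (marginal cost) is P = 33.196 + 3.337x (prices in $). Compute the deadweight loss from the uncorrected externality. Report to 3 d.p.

Market equilibrium (private): 33.196 + 3.337x = 84.399 - 2.906x → x_m = 8.2017.
Social marginal benefit = demand + MEB = 93.100 - 2.555x.
Set SMB = MC: 93.100 - 2.555x = 33.196 + 3.337x → x* = 10.1670.
Height of the DWL triangle at x_m is SMB(x_m) − MC(x_m) = MEB(x_m) = 11.5798.
DWL = ½ × 1.9653 × 11.5798 = 11.3789.

DWL = $11.379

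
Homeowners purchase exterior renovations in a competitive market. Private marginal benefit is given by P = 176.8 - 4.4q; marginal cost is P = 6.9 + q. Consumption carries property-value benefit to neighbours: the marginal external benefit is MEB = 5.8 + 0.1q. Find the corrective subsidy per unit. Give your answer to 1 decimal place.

Social marginal benefit = demand + MEB = 182.6 - 4.3q.
Set SMB = MC: 182.6 - 4.3q = 6.9 + q → q* = 33.1509.
The Pigouvian subsidy equals MEB at q*: 5.8 + 0.1×33.1509 = 9.1151.

subsidy = 9.1 per unit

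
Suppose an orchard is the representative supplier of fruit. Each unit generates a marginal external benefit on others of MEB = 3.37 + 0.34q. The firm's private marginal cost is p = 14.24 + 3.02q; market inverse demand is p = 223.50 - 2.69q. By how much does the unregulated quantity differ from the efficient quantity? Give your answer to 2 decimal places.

Market equilibrium (private): 14.24 + 3.02q = 223.50 - 2.69q → q_m = 36.6480.
Social marginal cost = private MC − MEB = 10.87 + 2.68q.
Set SMC = demand: 10.87 + 2.68q = 223.50 - 2.69q → q* = 39.5959.
Gap = |36.6480 − 39.5959| = 2.9479.

2.95 units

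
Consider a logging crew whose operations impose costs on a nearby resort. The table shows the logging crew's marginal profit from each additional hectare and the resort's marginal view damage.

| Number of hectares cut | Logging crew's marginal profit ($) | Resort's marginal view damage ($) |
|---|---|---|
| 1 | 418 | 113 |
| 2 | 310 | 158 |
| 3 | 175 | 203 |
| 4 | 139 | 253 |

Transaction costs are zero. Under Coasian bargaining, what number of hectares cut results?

Bargaining reaches the level where marginal profit last exceeds marginal view damage.
That holds through level 2 (310 ≥ 158) but not at 3 (175 < 203).

2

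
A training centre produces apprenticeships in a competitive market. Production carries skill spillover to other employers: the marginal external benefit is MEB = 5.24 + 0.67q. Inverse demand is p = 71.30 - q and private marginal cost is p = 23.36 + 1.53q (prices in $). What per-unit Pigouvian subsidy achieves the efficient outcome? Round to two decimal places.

Social marginal cost = private MC − MEB = 18.12 + 0.86q.
Set SMC = demand: 18.12 + 0.86q = 71.30 - q → q* = 28.5914.
The Pigouvian subsidy equals MEB at q*: 5.24 + 0.67×28.5914 = 24.3962.

subsidy = $24.40 per unit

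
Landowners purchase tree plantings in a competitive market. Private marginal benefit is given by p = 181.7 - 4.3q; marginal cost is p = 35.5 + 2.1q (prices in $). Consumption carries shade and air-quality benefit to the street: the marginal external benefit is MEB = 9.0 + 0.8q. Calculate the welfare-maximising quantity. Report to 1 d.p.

Social marginal benefit = demand + MEB = 190.7 - 3.5q.
Set SMB = MC: 190.7 - 3.5q = 35.5 + 2.1q → q* = 27.7143.

q* = 27.7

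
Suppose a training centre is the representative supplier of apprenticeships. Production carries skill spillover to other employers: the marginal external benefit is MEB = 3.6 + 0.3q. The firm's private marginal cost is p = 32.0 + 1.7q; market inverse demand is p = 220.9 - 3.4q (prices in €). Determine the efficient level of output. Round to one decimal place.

q* = 40.1

Social marginal cost = private MC − MEB = 28.4 + 1.4q.
Set SMC = demand: 28.4 + 1.4q = 220.9 - 3.4q → q* = 40.1042.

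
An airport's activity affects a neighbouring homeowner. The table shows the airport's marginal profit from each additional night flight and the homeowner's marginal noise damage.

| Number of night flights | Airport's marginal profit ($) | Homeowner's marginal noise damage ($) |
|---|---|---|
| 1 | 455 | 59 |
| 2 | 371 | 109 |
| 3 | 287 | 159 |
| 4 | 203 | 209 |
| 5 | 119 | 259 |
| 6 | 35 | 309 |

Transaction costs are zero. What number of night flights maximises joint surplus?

3

Bargaining reaches the level where marginal profit last exceeds marginal noise damage.
That holds through level 3 (287 ≥ 159) but not at 4 (203 < 209).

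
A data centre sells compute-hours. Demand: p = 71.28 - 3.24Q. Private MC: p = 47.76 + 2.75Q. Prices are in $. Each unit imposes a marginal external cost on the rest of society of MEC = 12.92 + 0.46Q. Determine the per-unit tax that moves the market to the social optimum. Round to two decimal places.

tax = $13.68 per unit

Social marginal cost = private MC + MEC = 60.68 + 3.21Q.
Set SMC = demand: 60.68 + 3.21Q = 71.28 - 3.24Q → Q* = 1.6434.
The Pigouvian tax equals MEC at Q*: 12.92 + 0.46×1.6434 = 13.6760.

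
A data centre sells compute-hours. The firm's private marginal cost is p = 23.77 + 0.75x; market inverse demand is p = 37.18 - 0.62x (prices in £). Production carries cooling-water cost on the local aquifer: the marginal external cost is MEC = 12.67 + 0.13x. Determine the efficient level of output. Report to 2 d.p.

x* = 0.49

Social marginal cost = private MC + MEC = 36.44 + 0.88x.
Set SMC = demand: 36.44 + 0.88x = 37.18 - 0.62x → x* = 0.4933.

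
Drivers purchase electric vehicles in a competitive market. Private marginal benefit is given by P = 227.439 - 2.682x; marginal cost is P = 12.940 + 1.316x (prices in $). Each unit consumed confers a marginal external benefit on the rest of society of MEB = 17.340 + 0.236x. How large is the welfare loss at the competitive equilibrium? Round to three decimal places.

DWL = $119.631

Market equilibrium (private): 12.940 + 1.316x = 227.439 - 2.682x → x_m = 53.6516.
Social marginal benefit = demand + MEB = 244.779 - 2.446x.
Set SMB = MC: 244.779 - 2.446x = 12.940 + 1.316x → x* = 61.6265.
The welfare-loss triangle has base |x_m − x*| and height MEB(x_m) (the vertical gap between SMB and MC is zero at x* and MEB at x_m).
DWL = ½ × 7.9749 × 30.0018 = 119.6307.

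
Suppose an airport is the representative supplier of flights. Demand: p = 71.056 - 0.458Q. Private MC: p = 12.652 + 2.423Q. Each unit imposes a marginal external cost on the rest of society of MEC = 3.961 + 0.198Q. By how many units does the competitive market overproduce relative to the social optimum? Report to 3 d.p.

2.590 units

Market equilibrium (private): 12.652 + 2.423Q = 71.056 - 0.458Q → Q_m = 20.2721.
Social marginal cost = private MC + MEC = 16.613 + 2.621Q.
Set SMC = demand: 16.613 + 2.621Q = 71.056 - 0.458Q → Q* = 17.6820.
Gap = |20.2721 − 17.6820| = 2.5901.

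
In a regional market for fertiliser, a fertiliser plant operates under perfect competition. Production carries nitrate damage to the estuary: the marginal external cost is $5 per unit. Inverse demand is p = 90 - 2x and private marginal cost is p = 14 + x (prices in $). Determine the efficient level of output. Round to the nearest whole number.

x* = 24

Social marginal cost = private MC + MEC = 19 + x.
Set SMC = demand: 19 + x = 90 - 2x → x* = 23.6667.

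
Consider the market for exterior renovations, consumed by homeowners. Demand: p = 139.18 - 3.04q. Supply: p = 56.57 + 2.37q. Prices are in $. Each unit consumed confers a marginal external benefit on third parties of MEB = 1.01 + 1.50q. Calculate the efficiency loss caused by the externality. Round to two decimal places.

DWL = $73.14

Market equilibrium (private): 56.57 + 2.37q = 139.18 - 3.04q → q_m = 15.2699.
Social marginal benefit = demand + MEB = 140.19 - 1.54q.
Set SMB = MC: 140.19 - 1.54q = 56.57 + 2.37q → q* = 21.3862.
Height of the DWL triangle at q_m is SMB(q_m) − MC(q_m) = MEB(q_m) = 23.9148.
DWL = ½ × 6.1163 × 23.9148 = 73.1350.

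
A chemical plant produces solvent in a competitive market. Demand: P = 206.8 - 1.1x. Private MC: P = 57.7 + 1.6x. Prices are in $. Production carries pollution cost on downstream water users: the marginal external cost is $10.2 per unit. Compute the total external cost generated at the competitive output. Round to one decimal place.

Market equilibrium (private): 57.7 + 1.6x = 206.8 - 1.1x → x_m = 55.2222.
Total external cost = MEC × x_m = 10.2 × 55.2222 = 563.2664.

$563.3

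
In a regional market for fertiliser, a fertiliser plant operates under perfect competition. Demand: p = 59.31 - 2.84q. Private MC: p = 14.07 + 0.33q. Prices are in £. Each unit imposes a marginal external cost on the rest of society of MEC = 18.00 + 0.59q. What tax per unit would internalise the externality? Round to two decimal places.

Social marginal cost = private MC + MEC = 32.07 + 0.92q.
Set SMC = demand: 32.07 + 0.92q = 59.31 - 2.84q → q* = 7.2447.
The Pigouvian tax equals MEC at q*: 18.00 + 0.59×7.2447 = 22.2744.

tax = £22.27 per unit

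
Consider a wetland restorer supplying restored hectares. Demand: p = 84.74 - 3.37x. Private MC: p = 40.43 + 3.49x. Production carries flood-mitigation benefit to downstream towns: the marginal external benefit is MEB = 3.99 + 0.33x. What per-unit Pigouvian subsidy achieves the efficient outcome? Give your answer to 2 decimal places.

subsidy = 6.43 per unit

Social marginal cost = private MC − MEB = 36.44 + 3.16x.
Set SMC = demand: 36.44 + 3.16x = 84.74 - 3.37x → x* = 7.3966.
The Pigouvian subsidy equals MEB at x*: 3.99 + 0.33×7.3966 = 6.4309.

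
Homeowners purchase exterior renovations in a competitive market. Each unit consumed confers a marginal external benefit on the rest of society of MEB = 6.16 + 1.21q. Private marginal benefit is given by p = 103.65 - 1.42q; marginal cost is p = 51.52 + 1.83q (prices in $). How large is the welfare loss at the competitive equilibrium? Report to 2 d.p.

DWL = $160.23

Market equilibrium (private): 51.52 + 1.83q = 103.65 - 1.42q → q_m = 16.0400.
Social marginal benefit = demand + MEB = 109.81 - 0.21q.
Set SMB = MC: 109.81 - 0.21q = 51.52 + 1.83q → q* = 28.5735.
Height of the DWL triangle at q_m is SMB(q_m) − MC(q_m) = MEB(q_m) = 25.5684.
DWL = ½ × 12.5335 × 25.5684 = 160.2308.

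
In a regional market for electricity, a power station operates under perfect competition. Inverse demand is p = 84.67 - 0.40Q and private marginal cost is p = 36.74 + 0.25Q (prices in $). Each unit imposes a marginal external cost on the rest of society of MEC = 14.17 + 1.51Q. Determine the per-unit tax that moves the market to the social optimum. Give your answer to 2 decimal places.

Social marginal cost = private MC + MEC = 50.91 + 1.76Q.
Set SMC = demand: 50.91 + 1.76Q = 84.67 - 0.40Q → Q* = 15.6296.
The Pigouvian tax equals MEC at Q*: 14.17 + 1.51×15.6296 = 37.7707.

tax = $37.77 per unit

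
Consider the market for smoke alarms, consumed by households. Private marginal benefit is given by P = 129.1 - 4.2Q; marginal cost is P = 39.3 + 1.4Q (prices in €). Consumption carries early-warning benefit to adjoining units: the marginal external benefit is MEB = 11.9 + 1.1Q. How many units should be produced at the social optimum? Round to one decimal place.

Q* = 22.6

Social marginal benefit = demand + MEB = 141.0 - 3.1Q.
Set SMB = MC: 141.0 - 3.1Q = 39.3 + 1.4Q → Q* = 22.6000.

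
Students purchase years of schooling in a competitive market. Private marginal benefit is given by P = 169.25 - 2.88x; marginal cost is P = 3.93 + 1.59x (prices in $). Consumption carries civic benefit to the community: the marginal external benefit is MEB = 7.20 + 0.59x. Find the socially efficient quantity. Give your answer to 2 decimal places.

Social marginal benefit = demand + MEB = 176.45 - 2.29x.
Set SMB = MC: 176.45 - 2.29x = 3.93 + 1.59x → x* = 44.4639.

x* = 44.46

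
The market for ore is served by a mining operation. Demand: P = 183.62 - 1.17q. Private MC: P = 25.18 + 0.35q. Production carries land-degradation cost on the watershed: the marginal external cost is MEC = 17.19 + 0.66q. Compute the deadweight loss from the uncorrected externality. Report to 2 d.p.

DWL = 1695.79

Market equilibrium (private): 25.18 + 0.35q = 183.62 - 1.17q → q_m = 104.2368.
Social marginal cost = private MC + MEC = 42.37 + 1.01q.
Set SMC = demand: 42.37 + 1.01q = 183.62 - 1.17q → q* = 64.7936.
Height of the DWL triangle at q_m is SMC(q_m) − demand(q_m) = MEC(q_m) = 85.9863.
DWL = ½ × 39.4432 × 85.9863 = 1695.7874.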